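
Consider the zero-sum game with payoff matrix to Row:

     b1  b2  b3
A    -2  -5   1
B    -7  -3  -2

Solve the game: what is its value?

Row minima: A → -5, B → -7; maximin = -5.
Column maxima: b1 → -2, b2 → -3, b3 → 1; minimax = -3.
-5 ≠ -3, so there is no saddle point; optimal play is mixed.
b3 is strictly dominated by b1 (it gives Row strictly more in every row), so Column never plays it.
On the remaining 2×2 (A, B vs b1, b2):
Let Row play A with probability p. Expected payoff against b1: (-2)p + (-7)(1−p) = 5p − 7; against b2: (-5)p + (-3)(1−p) = −2p − 3.
Setting these equal: 5p − 7 = −2p − 3 ⇒ 7p = 4 ⇒ p = 4/7, and the value is (5)·(4/7) − 7 = -29/7.
For Column: with q = P(b1), equating A's and B's payoffs gives 3q − 5 = −4q − 3 ⇒ q = 2/7.

-29/7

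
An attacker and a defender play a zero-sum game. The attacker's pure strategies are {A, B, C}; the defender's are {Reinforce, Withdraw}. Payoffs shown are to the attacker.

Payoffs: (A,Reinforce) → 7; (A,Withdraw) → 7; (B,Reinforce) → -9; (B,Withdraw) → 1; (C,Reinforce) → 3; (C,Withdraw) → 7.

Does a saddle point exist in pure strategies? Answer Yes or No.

Row minima: A → 7, B → -9, C → 3; maximin = 7.
Column maxima: Reinforce → 7, Withdraw → 7; minimax = 7.
maximin = minimax = 7, so a saddle point exists.

Yes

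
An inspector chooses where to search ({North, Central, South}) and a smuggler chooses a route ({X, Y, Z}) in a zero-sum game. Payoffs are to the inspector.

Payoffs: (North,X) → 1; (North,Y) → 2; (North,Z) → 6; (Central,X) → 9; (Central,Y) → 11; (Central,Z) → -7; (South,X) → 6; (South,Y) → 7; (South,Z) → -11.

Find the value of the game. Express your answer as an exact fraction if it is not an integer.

61/21

Row minima: North → 1, Central → -7, South → -11; maximin = 1.
Column maxima: X → 9, Y → 11, Z → 6; minimax = 6.
1 ≠ 6, so there is no saddle point; optimal play is mixed.
South is strictly dominated by Central, so the inspector never plays it.
Y is strictly dominated by X (it gives the inspector strictly more in every row), so the smuggler never plays it.
On the remaining 2×2 (North, Central vs X, Z):
Let the inspector play North with probability p. Expected payoff against X: 1p + 9(1−p) = −8p + 9; against Z: 6p + (-7)(1−p) = 13p − 7.
Setting these equal: −8p + 9 = 13p − 7 ⇒ −21p = -16 ⇒ p = 16/21, and the value is (-8)·(16/21) + 9 = 61/21.
For the smuggler: with q = P(X), equating North's and Central's payoffs gives −5q + 6 = 16q − 7 ⇒ q = 13/21.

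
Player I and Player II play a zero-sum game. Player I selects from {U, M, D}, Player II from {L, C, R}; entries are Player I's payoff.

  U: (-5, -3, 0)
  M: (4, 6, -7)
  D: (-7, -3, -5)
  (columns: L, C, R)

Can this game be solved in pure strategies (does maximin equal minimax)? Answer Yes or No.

No

Row minima: U → -5, M → -7, D → -7; maximin = -5.
Column maxima: L → 4, C → 6, R → 0; minimax = 0.
-5 ≠ 0, so no pure-strategy equilibrium exists.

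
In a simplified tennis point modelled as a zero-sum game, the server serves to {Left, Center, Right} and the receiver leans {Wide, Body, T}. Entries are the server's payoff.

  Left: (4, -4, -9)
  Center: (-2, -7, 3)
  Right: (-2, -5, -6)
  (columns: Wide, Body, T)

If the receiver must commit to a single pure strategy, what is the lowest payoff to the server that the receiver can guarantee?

Column maxima: Wide → 4, Body → -4, T → 3.
The smallest of these is -4.

-4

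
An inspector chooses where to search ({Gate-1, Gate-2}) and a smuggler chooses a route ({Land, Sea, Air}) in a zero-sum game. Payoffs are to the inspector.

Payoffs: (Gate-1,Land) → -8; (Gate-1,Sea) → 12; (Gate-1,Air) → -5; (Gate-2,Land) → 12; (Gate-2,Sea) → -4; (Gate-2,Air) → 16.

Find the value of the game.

Row minima: Gate-1 → -8, Gate-2 → -4; maximin = -4.
Column maxima: Land → 12, Sea → 12, Air → 16; minimax = 12.
-4 ≠ 12, so there is no saddle point; optimal play is mixed.
Air is strictly dominated by Land (it gives the inspector strictly more in every row), so the smuggler never plays it.
On the remaining 2×2 (Gate-1, Gate-2 vs Land, Sea):
Let the inspector play Gate-1 with probability p. Expected payoff against Land: (-8)p + 12(1−p) = −20p + 12; against Sea: 12p + (-4)(1−p) = 16p − 4.
Setting these equal: −20p + 12 = 16p − 4 ⇒ −36p = -16 ⇒ p = 4/9, and the value is (-20)·(4/9) + 12 = 28/9.
For the smuggler: with q = P(Land), equating Gate-1's and Gate-2's payoffs gives −20q + 12 = 16q − 4 ⇒ q = 4/9.

28/9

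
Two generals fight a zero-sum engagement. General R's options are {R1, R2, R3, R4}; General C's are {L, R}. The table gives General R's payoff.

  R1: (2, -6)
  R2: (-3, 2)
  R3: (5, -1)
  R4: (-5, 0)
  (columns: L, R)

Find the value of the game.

Row minima: R1 → -6, R2 → -3, R3 → -1, R4 → -5; maximin = -1.
Column maxima: L → 5, R → 2; minimax = 2.
-1 ≠ 2, so there is no saddle point; optimal play is mixed.
R1 is strictly dominated by R3, so General R never plays it.
R4 is strictly dominated by R2, so General R never plays it.
On the remaining 2×2 (R2, R3 vs L, R):
Let General R play R2 with probability p. Expected payoff against L: (-3)p + 5(1−p) = −8p + 5; against R: 2p + (-1)(1−p) = 3p − 1.
Setting these equal: −8p + 5 = 3p − 1 ⇒ −11p = -6 ⇒ p = 6/11, and the value is (-8)·(6/11) + 5 = 7/11.
For General C: with q = P(L), equating R2's and R3's payoffs gives −5q + 2 = 6q − 1 ⇒ q = 3/11.

7/11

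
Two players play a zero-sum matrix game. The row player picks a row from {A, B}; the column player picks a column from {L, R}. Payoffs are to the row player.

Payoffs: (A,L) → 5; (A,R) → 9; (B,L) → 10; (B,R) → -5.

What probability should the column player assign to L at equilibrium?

Row minima: A → 5, B → -5; maximin = 5.
Column maxima: L → 10, R → 9; minimax = 9.
5 ≠ 9, so there is no saddle point; optimal play is mixed.
Let the row player play A with probability p. Expected payoff against L: 5p + 10(1−p) = −5p + 10; against R: 9p + (-5)(1−p) = 14p − 5.
Setting these equal: −5p + 10 = 14p − 5 ⇒ −19p = -15 ⇒ p = 15/19, and the value is (-5)·(15/19) + 10 = 115/19.
For the column player: with q = P(L), equating A's and B's payoffs gives −4q + 9 = 15q − 5 ⇒ q = 14/19.

14/19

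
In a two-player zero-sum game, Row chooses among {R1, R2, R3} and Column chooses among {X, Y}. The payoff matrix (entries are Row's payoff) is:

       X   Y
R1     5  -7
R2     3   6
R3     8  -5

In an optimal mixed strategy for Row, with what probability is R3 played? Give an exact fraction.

3/16

Row minima: R1 → -7, R2 → 3, R3 → -5; maximin = 3.
Column maxima: X → 8, Y → 6; minimax = 6.
3 ≠ 6, so there is no saddle point; optimal play is mixed.
R1 is strictly dominated by R3, so Row never plays it.
On the remaining 2×2 (R2, R3 vs X, Y):
Let Row play R2 with probability p. Expected payoff against X: 3p + 8(1−p) = −5p + 8; against Y: 6p + (-5)(1−p) = 11p − 5.
Setting these equal: −5p + 8 = 11p − 5 ⇒ −16p = -13 ⇒ p = 13/16, and the value is (-5)·(13/16) + 8 = 63/16.
For Column: with q = P(X), equating R2's and R3's payoffs gives −3q + 6 = 13q − 5 ⇒ q = 11/16.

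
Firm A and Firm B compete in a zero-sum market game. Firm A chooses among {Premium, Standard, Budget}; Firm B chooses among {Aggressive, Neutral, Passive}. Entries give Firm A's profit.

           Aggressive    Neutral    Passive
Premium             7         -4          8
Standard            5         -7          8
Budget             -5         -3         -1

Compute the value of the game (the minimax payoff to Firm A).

-41/13

Row minima: Premium → -4, Standard → -7, Budget → -5; maximin = -4.
Column maxima: Aggressive → 7, Neutral → -3, Passive → 8; minimax = -3.
-4 ≠ -3, so there is no saddle point; optimal play is mixed.
Passive is strictly dominated by Aggressive (it gives Firm A strictly more in every row), so Firm B never plays it.
With Passive eliminated, Standard is strictly dominated by Premium (Premium gives Firm A strictly more in every remaining column), so Firm A never plays it.
On the remaining 2×2 (Premium, Budget vs Aggressive, Neutral):
Let Firm A play Premium with probability p. Expected payoff against Aggressive: 7p + (-5)(1−p) = 12p − 5; against Neutral: (-4)p + (-3)(1−p) = −p − 3.
Setting these equal: 12p − 5 = −p − 3 ⇒ 13p = 2 ⇒ p = 2/13, and the value is (12)·(2/13) − 5 = -41/13.
For Firm B: with q = P(Aggressive), equating Premium's and Budget's payoffs gives 11q − 4 = −2q − 3 ⇒ q = 1/13.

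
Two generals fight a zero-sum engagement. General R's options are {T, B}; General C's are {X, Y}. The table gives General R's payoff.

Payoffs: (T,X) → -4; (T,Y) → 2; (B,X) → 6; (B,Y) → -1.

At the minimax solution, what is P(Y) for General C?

10/13

Row minima: T → -4, B → -1; maximin = -1.
Column maxima: X → 6, Y → 2; minimax = 2.
-1 ≠ 2, so there is no saddle point; optimal play is mixed.
Let General R play T with probability p. Expected payoff against X: (-4)p + 6(1−p) = −10p + 6; against Y: 2p + (-1)(1−p) = 3p − 1.
Setting these equal: −10p + 6 = 3p − 1 ⇒ −13p = -7 ⇒ p = 7/13, and the value is (-10)·(7/13) + 6 = 8/13.
For General C: with q = P(X), equating T's and B's payoffs gives −6q + 2 = 7q − 1 ⇒ q = 3/13.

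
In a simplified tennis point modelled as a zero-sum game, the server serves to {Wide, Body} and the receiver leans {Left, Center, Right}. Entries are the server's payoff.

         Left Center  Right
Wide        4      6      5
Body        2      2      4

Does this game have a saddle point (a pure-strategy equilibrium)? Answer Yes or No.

Yes

Row minima: Wide → 4, Body → 2; maximin = 4.
Column maxima: Left → 4, Center → 6, Right → 5; minimax = 4.
maximin = minimax = 4, so a saddle point exists.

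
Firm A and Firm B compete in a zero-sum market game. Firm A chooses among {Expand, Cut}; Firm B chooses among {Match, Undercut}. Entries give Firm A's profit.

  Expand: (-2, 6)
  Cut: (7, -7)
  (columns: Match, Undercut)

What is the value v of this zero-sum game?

14/11

Row minima: Expand → -2, Cut → -7; maximin = -2.
Column maxima: Match → 7, Undercut → 6; minimax = 6.
-2 ≠ 6, so there is no saddle point; optimal play is mixed.
Let Firm A play Expand with probability p. Expected payoff against Match: (-2)p + 7(1−p) = −9p + 7; against Undercut: 6p + (-7)(1−p) = 13p − 7.
Setting these equal: −9p + 7 = 13p − 7 ⇒ −22p = -14 ⇒ p = 7/11, and the value is (-9)·(7/11) + 7 = 14/11.
For Firm B: with q = P(Match), equating Expand's and Cut's payoffs gives −8q + 6 = 14q − 7 ⇒ q = 13/22.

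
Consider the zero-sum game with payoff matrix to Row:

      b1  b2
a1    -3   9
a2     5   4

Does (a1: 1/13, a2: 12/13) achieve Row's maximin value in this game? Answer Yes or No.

Yes

Against b1 this mix gives (1/13)·(-3) + (12/13)·5 = 57/13.
Against b2 this mix gives (1/13)·9 + (12/13)·4 = 57/13.
All of Column's active replies (b1, b2) yield 57/13, and no column does worse for Row. The mix makes Column indifferent and guarantees 57/13, so it is optimal.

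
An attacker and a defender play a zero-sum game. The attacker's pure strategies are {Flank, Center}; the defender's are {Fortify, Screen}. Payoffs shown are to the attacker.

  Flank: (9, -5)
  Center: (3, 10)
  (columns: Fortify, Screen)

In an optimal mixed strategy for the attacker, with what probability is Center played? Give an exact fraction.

Row minima: Flank → -5, Center → 3; maximin = 3.
Column maxima: Fortify → 9, Screen → 10; minimax = 9.
3 ≠ 9, so there is no saddle point; optimal play is mixed.
Let the attacker play Flank with probability p. Expected payoff against Fortify: 9p + 3(1−p) = 6p + 3; against Screen: (-5)p + 10(1−p) = −15p + 10.
Setting these equal: 6p + 3 = −15p + 10 ⇒ 21p = 7 ⇒ p = 1/3, and the value is (6)·(1/3) + 3 = 5.
For the defender: with q = P(Fortify), equating Flank's and Center's payoffs gives 14q − 5 = −7q + 10 ⇒ q = 5/7.

2/3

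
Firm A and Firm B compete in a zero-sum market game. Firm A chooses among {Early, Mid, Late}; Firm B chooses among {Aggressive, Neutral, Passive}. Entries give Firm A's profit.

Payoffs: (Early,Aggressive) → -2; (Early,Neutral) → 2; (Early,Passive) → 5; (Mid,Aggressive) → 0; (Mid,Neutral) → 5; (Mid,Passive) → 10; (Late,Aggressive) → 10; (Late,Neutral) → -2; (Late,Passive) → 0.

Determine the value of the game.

50/17

Row minima: Early → -2, Mid → 0, Late → -2; maximin = 0.
Column maxima: Aggressive → 10, Neutral → 5, Passive → 10; minimax = 5.
0 ≠ 5, so there is no saddle point; optimal play is mixed.
Early is strictly dominated by Mid, so Firm A never plays it.
Passive is strictly dominated by Neutral (it gives Firm A strictly more in every row), so Firm B never plays it.
On the remaining 2×2 (Mid, Late vs Aggressive, Neutral):
Let Firm A play Mid with probability p. Expected payoff against Aggressive: 0p + 10(1−p) = −10p + 10; against Neutral: 5p + (-2)(1−p) = 7p − 2.
Setting these equal: −10p + 10 = 7p − 2 ⇒ −17p = -12 ⇒ p = 12/17, and the value is (-10)·(12/17) + 10 = 50/17.
For Firm B: with q = P(Aggressive), equating Mid's and Late's payoffs gives −5q + 5 = 12q − 2 ⇒ q = 7/17.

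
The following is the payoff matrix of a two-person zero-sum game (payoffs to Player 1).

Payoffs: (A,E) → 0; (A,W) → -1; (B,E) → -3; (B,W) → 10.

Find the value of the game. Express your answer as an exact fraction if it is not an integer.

-3/14

Row minima: A → -1, B → -3; maximin = -1.
Column maxima: E → 0, W → 10; minimax = 0.
-1 ≠ 0, so there is no saddle point; optimal play is mixed.
Let Player 1 play A with probability p. Expected payoff against E: 0p + (-3)(1−p) = 3p − 3; against W: (-1)p + 10(1−p) = −11p + 10.
Setting these equal: 3p − 3 = −11p + 10 ⇒ 14p = 13 ⇒ p = 13/14, and the value is (3)·(13/14) − 3 = -3/14.
For Player 2: with q = P(E), equating A's and B's payoffs gives q − 1 = −13q + 10 ⇒ q = 11/14.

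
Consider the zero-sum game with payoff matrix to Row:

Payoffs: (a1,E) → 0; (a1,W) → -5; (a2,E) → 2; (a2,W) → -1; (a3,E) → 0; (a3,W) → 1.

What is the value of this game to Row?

Row minima: a1 → -5, a2 → -1, a3 → 0; maximin = 0.
Column maxima: E → 2, W → 1; minimax = 1.
0 ≠ 1, so there is no saddle point; optimal play is mixed.
a1 is strictly dominated by a2, so Row never plays it.
On the remaining 2×2 (a2, a3 vs E, W):
Let Row play a2 with probability p. Expected payoff against E: 2p + 0(1−p) = 2p; against W: (-1)p + 1(1−p) = −2p + 1.
Setting these equal: 2p = −2p + 1 ⇒ 4p = 1 ⇒ p = 1/4, and the value is (2)·(1/4) = 1/2.
For Column: with q = P(E), equating a2's and a3's payoffs gives 3q − 1 = −q + 1 ⇒ q = 1/2.

1/2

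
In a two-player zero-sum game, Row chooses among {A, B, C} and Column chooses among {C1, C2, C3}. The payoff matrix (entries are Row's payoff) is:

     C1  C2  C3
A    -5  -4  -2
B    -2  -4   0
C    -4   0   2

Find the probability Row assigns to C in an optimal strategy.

1/3

Row minima: A → -5, B → -4, C → -4; maximin = -4.
Column maxima: C1 → -2, C2 → 0, C3 → 2; minimax = -2.
-4 ≠ -2, so there is no saddle point; optimal play is mixed.
A is strictly dominated by C, so Row never plays it.
C3 is strictly dominated by C1 (it gives Row strictly more in every row), so Column never plays it.
On the remaining 2×2 (B, C vs C1, C2):
Let Row play B with probability p. Expected payoff against C1: (-2)p + (-4)(1−p) = 2p − 4; against C2: (-4)p + 0(1−p) = −4p.
Setting these equal: 2p − 4 = −4p ⇒ 6p = 4 ⇒ p = 2/3, and the value is (2)·(2/3) − 4 = -8/3.
For Column: with q = P(C1), equating B's and C's payoffs gives 2q − 4 = −4q ⇒ q = 2/3.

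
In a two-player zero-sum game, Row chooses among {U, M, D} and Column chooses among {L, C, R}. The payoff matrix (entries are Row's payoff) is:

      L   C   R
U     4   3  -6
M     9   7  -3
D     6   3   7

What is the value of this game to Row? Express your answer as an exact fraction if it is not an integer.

Row minima: U → -6, M → -3, D → 3; maximin = 3.
Column maxima: L → 9, C → 7, R → 7; minimax = 7.
3 ≠ 7, so there is no saddle point; optimal play is mixed.
U is strictly dominated by M, so Row never plays it.
L is strictly dominated by C (it gives Row strictly more in every row), so Column never plays it.
On the remaining 2×2 (M, D vs C, R):
Let Row play M with probability p. Expected payoff against C: 7p + 3(1−p) = 4p + 3; against R: (-3)p + 7(1−p) = −10p + 7.
Setting these equal: 4p + 3 = −10p + 7 ⇒ 14p = 4 ⇒ p = 2/7, and the value is (4)·(2/7) + 3 = 29/7.
For Column: with q = P(C), equating M's and D's payoffs gives 10q − 3 = −4q + 7 ⇒ q = 5/7.

29/7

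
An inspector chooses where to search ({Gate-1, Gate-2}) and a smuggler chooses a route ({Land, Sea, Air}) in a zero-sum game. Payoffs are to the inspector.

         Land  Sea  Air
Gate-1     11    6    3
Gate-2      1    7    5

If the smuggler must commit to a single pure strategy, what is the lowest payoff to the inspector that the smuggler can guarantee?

Column maxima: Land → 11, Sea → 7, Air → 5.
The smallest of these is 5.

5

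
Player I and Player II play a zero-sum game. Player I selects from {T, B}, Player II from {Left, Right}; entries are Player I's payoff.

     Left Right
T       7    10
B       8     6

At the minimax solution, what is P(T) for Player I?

2/5

Row minima: T → 7, B → 6; maximin = 7.
Column maxima: Left → 8, Right → 10; minimax = 8.
7 ≠ 8, so there is no saddle point; optimal play is mixed.
Let Player I play T with probability p. Expected payoff against Left: 7p + 8(1−p) = −p + 8; against Right: 10p + 6(1−p) = 4p + 6.
Setting these equal: −p + 8 = 4p + 6 ⇒ −5p = -2 ⇒ p = 2/5, and the value is (-1)·(2/5) + 8 = 38/5.
For Player II: with q = P(Left), equating T's and B's payoffs gives −3q + 10 = 2q + 6 ⇒ q = 4/5.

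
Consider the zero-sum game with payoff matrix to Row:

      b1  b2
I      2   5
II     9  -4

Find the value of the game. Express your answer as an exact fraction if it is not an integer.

53/16

Row minima: I → 2, II → -4; maximin = 2.
Column maxima: b1 → 9, b2 → 5; minimax = 5.
2 ≠ 5, so there is no saddle point; optimal play is mixed.
Let Row play I with probability p. Expected payoff against b1: 2p + 9(1−p) = −7p + 9; against b2: 5p + (-4)(1−p) = 9p − 4.
Setting these equal: −7p + 9 = 9p − 4 ⇒ −16p = -13 ⇒ p = 13/16, and the value is (-7)·(13/16) + 9 = 53/16.
For Column: with q = P(b1), equating I's and II's payoffs gives −3q + 5 = 13q − 4 ⇒ q = 9/16.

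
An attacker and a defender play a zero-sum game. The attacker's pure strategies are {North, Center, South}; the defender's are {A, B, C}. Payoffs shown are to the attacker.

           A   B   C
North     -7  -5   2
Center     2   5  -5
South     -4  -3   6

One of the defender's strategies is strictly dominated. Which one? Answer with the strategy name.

B

A holds the attacker's payoff strictly below B in every row: -7 < -5, 2 < 5, -4 < -3.
So B is strictly dominated for the defender.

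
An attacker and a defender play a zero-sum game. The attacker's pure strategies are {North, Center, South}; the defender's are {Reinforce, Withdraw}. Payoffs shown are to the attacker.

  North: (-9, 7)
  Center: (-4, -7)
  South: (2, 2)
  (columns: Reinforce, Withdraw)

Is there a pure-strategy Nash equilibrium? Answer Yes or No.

Row minima: North → -9, Center → -7, South → 2; maximin = 2.
Column maxima: Reinforce → 2, Withdraw → 7; minimax = 2.
maximin = minimax = 2, so a saddle point exists.

Yes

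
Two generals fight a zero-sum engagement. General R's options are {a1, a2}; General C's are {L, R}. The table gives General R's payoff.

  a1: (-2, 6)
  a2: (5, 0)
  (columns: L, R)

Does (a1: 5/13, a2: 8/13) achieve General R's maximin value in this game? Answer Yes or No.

Against L this mix gives (5/13)·(-2) + (8/13)·5 = 30/13.
Against R this mix gives (5/13)·6 + (8/13)·0 = 30/13.
All of General C's active replies (L, R) yield 30/13, and no column does worse for General R. The mix makes General C indifferent and guarantees 30/13, so it is optimal.

Yes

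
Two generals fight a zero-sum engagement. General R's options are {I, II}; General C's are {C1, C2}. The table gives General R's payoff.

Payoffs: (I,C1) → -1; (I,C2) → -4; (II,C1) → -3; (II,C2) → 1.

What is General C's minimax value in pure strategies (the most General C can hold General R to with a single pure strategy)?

Column maxima: C1 → -1, C2 → 1.
The smallest of these is -1.

-1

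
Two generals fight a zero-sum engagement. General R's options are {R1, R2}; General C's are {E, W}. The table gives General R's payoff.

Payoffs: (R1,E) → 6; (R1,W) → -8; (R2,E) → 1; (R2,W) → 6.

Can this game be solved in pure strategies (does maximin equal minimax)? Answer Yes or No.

No

Row minima: R1 → -8, R2 → 1; maximin = 1.
Column maxima: E → 6, W → 6; minimax = 6.
1 ≠ 6, so no pure-strategy equilibrium exists.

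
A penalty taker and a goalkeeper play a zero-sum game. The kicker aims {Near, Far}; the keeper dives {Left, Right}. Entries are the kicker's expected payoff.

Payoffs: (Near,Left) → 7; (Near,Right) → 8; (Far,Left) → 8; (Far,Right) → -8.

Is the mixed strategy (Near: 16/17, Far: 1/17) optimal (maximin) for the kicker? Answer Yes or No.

Against Left this mix gives (16/17)·7 + (1/17)·8 = 120/17.
Against Right this mix gives (16/17)·8 + (1/17)·(-8) = 120/17.
All of the keeper's active replies (Left, Right) yield 120/17, and no column does worse for the kicker. The mix makes the keeper indifferent and guarantees 120/17, so it is optimal.

Yes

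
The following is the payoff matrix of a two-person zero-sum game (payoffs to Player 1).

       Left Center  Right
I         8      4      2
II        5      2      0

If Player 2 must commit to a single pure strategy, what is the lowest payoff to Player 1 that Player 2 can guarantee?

2

Column maxima: Left → 8, Center → 4, Right → 2.
The smallest of these is 2.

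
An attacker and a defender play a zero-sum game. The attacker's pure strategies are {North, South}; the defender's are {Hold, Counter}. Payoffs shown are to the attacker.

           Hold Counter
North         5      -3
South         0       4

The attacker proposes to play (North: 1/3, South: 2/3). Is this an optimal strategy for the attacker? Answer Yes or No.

Against Hold this mix gives (1/3)·5 + (2/3)·0 = 5/3.
Against Counter this mix gives (1/3)·(-3) + (2/3)·4 = 5/3.
All of the defender's active replies (Hold, Counter) yield 5/3, and no column does worse for the attacker. The mix makes the defender indifferent and guarantees 5/3, so it is optimal.

Yes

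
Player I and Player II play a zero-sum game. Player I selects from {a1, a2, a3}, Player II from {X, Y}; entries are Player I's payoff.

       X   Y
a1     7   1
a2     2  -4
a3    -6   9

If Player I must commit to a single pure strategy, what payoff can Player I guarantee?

1

Row minima: a1 → 1, a2 → -4, a3 → -6.
The best of these is 1.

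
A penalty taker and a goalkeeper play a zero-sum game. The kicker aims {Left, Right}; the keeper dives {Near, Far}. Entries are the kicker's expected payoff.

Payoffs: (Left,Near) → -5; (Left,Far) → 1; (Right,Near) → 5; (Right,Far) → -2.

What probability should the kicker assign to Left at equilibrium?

Row minima: Left → -5, Right → -2; maximin = -2.
Column maxima: Near → 5, Far → 1; minimax = 1.
-2 ≠ 1, so there is no saddle point; optimal play is mixed.
Let the kicker play Left with probability p. Expected payoff against Near: (-5)p + 5(1−p) = −10p + 5; against Far: 1p + (-2)(1−p) = 3p − 2.
Setting these equal: −10p + 5 = 3p − 2 ⇒ −13p = -7 ⇒ p = 7/13, and the value is (-10)·(7/13) + 5 = -5/13.
For the keeper: with q = P(Near), equating Left's and Right's payoffs gives −6q + 1 = 7q − 2 ⇒ q = 3/13.

7/13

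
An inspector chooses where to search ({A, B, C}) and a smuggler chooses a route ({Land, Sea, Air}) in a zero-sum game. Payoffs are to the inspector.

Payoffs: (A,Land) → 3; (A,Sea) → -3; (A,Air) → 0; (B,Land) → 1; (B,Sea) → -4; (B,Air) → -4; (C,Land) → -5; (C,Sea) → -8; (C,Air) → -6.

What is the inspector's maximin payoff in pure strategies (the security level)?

Row minima: A → -3, B → -4, C → -8.
The best of these is -3.

-3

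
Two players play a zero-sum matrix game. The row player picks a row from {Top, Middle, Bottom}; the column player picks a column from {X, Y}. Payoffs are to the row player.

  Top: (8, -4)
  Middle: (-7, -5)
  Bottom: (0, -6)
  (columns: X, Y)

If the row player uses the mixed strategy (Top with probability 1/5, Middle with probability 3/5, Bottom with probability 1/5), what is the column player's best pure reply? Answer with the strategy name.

Y

If the column player plays X, the row player's expected payoff is (1/5)·8 + (3/5)·(-7) + (1/5)·0 = -13/5.
If the column player plays Y, the row player's expected payoff is (1/5)·(-4) + (3/5)·(-5) + (1/5)·(-6) = -5.
The column player minimizes the row player's payoff; the smallest is -5, so the best response is Y.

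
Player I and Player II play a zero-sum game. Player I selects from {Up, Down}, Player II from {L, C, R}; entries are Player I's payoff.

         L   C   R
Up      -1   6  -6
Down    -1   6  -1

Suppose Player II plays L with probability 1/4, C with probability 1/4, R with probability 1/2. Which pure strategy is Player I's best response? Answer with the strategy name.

Expected payoff of Up: (1/4)·(-1) + (1/4)·6 + (1/2)·(-6) = -7/4.
Expected payoff of Down: (1/4)·(-1) + (1/4)·6 + (1/2)·(-1) = 3/4.
The largest is 3/4, so Player I's best response is Down.

Down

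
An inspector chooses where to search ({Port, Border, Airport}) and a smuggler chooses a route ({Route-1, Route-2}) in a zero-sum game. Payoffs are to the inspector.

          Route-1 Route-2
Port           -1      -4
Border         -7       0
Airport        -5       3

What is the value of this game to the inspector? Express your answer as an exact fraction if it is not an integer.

-23/11

Row minima: Port → -4, Border → -7, Airport → -5; maximin = -4.
Column maxima: Route-1 → -1, Route-2 → 3; minimax = -1.
-4 ≠ -1, so there is no saddle point; optimal play is mixed.
Border is strictly dominated by Airport, so the inspector never plays it.
On the remaining 2×2 (Port, Airport vs Route-1, Route-2):
Let the inspector play Port with probability p. Expected payoff against Route-1: (-1)p + (-5)(1−p) = 4p − 5; against Route-2: (-4)p + 3(1−p) = −7p + 3.
Setting these equal: 4p − 5 = −7p + 3 ⇒ 11p = 8 ⇒ p = 8/11, and the value is (4)·(8/11) − 5 = -23/11.
For the smuggler: with q = P(Route-1), equating Port's and Airport's payoffs gives 3q − 4 = −8q + 3 ⇒ q = 7/11.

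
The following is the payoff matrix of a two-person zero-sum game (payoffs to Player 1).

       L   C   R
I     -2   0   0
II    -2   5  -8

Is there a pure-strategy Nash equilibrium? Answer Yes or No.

Row minima: I → -2, II → -8; maximin = -2.
Column maxima: L → -2, C → 5, R → 0; minimax = -2.
maximin = minimax = -2, so a saddle point exists.

Yes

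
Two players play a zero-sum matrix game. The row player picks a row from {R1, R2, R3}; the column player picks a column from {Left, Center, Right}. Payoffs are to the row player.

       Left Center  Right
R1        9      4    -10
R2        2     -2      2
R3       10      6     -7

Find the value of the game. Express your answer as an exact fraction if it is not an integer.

-2/17

Row minima: R1 → -10, R2 → -2, R3 → -7; maximin = -2.
Column maxima: Left → 10, Center → 6, Right → 2; minimax = 2.
-2 ≠ 2, so there is no saddle point; optimal play is mixed.
R1 is strictly dominated by R3, so the row player never plays it.
Left is strictly dominated by Center (it gives the row player strictly more in every row), so the column player never plays it.
On the remaining 2×2 (R2, R3 vs Center, Right):
Let the row player play R2 with probability p. Expected payoff against Center: (-2)p + 6(1−p) = −8p + 6; against Right: 2p + (-7)(1−p) = 9p − 7.
Setting these equal: −8p + 6 = 9p − 7 ⇒ −17p = -13 ⇒ p = 13/17, and the value is (-8)·(13/17) + 6 = -2/17.
For the column player: with q = P(Center), equating R2's and R3's payoffs gives −4q + 2 = 13q − 7 ⇒ q = 9/17.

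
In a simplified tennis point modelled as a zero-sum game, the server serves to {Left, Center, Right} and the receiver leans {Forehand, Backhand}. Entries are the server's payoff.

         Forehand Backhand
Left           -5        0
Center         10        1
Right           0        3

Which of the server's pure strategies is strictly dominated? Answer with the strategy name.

Center gives a strictly higher payoff than Left against every column: 10 > -5, 1 > 0.
So Left is strictly dominated and the server never plays it.

Left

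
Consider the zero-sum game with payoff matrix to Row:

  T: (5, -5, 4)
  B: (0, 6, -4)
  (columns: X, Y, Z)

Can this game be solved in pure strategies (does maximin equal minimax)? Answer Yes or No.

No

Row minima: T → -5, B → -4; maximin = -4.
Column maxima: X → 5, Y → 6, Z → 4; minimax = 4.
-4 ≠ 4, so no pure-strategy equilibrium exists.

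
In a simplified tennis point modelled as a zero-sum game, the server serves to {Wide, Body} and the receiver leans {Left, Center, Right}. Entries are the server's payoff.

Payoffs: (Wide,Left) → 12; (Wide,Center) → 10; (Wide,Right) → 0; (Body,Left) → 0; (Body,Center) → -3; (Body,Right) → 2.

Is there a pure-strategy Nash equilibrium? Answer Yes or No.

Row minima: Wide → 0, Body → -3; maximin = 0.
Column maxima: Left → 12, Center → 10, Right → 2; minimax = 2.
0 ≠ 2, so no pure-strategy equilibrium exists.

No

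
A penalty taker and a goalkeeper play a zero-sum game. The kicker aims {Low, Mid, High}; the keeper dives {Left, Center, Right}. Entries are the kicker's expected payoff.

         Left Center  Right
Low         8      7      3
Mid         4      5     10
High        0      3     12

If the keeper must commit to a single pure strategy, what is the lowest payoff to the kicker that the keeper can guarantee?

Column maxima: Left → 8, Center → 7, Right → 12.
The smallest of these is 7.

7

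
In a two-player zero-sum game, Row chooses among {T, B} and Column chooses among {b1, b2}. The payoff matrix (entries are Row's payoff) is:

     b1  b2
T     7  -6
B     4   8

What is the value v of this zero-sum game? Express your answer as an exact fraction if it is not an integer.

80/17

Row minima: T → -6, B → 4; maximin = 4.
Column maxima: b1 → 7, b2 → 8; minimax = 7.
4 ≠ 7, so there is no saddle point; optimal play is mixed.
Let Row play T with probability p. Expected payoff against b1: 7p + 4(1−p) = 3p + 4; against b2: (-6)p + 8(1−p) = −14p + 8.
Setting these equal: 3p + 4 = −14p + 8 ⇒ 17p = 4 ⇒ p = 4/17, and the value is (3)·(4/17) + 4 = 80/17.
For Column: with q = P(b1), equating T's and B's payoffs gives 13q − 6 = −4q + 8 ⇒ q = 14/17.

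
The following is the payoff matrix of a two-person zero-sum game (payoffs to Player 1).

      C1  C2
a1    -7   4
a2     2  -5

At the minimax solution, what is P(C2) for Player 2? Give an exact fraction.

Row minima: a1 → -7, a2 → -5; maximin = -5.
Column maxima: C1 → 2, C2 → 4; minimax = 2.
-5 ≠ 2, so there is no saddle point; optimal play is mixed.
Let Player 1 play a1 with probability p. Expected payoff against C1: (-7)p + 2(1−p) = −9p + 2; against C2: 4p + (-5)(1−p) = 9p − 5.
Setting these equal: −9p + 2 = 9p − 5 ⇒ −18p = -7 ⇒ p = 7/18, and the value is (-9)·(7/18) + 2 = -3/2.
For Player 2: with q = P(C1), equating a1's and a2's payoffs gives −11q + 4 = 7q − 5 ⇒ q = 1/2.

1/2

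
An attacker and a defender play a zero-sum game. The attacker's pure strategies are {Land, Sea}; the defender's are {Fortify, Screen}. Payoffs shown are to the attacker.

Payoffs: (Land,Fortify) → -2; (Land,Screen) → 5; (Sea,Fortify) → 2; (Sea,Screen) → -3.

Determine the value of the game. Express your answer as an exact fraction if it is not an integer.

Row minima: Land → -2, Sea → -3; maximin = -2.
Column maxima: Fortify → 2, Screen → 5; minimax = 2.
-2 ≠ 2, so there is no saddle point; optimal play is mixed.
Let the attacker play Land with probability p. Expected payoff against Fortify: (-2)p + 2(1−p) = −4p + 2; against Screen: 5p + (-3)(1−p) = 8p − 3.
Setting these equal: −4p + 2 = 8p − 3 ⇒ −12p = -5 ⇒ p = 5/12, and the value is (-4)·(5/12) + 2 = 1/3.
For the defender: with q = P(Fortify), equating Land's and Sea's payoffs gives −7q + 5 = 5q − 3 ⇒ q = 2/3.

1/3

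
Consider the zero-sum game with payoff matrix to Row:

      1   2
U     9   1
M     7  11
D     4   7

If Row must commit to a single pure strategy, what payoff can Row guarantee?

Row minima: U → 1, M → 7, D → 4.
The best of these is 7.

7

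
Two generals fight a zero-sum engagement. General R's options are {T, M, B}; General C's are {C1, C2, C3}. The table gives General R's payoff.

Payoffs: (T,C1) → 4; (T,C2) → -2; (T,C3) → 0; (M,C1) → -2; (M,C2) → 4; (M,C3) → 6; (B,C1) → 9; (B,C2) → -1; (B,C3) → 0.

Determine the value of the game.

Row minima: T → -2, M → -2, B → -1; maximin = -1.
Column maxima: C1 → 9, C2 → 4, C3 → 6; minimax = 4.
-1 ≠ 4, so there is no saddle point; optimal play is mixed.
C3 is strictly dominated by C2 (it gives General R strictly more in every row), so General C never plays it.
With C3 eliminated, T is strictly dominated by B (B gives General R strictly more in every remaining column), so General R never plays it.
On the remaining 2×2 (M, B vs C1, C2):
Let General R play M with probability p. Expected payoff against C1: (-2)p + 9(1−p) = −11p + 9; against C2: 4p + (-1)(1−p) = 5p − 1.
Setting these equal: −11p + 9 = 5p − 1 ⇒ −16p = -10 ⇒ p = 5/8, and the value is (-11)·(5/8) + 9 = 17/8.
For General C: with q = P(C1), equating M's and B's payoffs gives −6q + 4 = 10q − 1 ⇒ q = 5/16.

17/8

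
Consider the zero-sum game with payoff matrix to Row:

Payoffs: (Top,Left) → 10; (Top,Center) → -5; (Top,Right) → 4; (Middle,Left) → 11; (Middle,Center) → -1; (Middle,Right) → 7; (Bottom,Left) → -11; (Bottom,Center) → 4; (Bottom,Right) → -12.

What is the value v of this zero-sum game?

Row minima: Top → -5, Middle → -1, Bottom → -12; maximin = -1.
Column maxima: Left → 11, Center → 4, Right → 7; minimax = 4.
-1 ≠ 4, so there is no saddle point; optimal play is mixed.
Top is strictly dominated by Middle, so Row never plays it.
Left is strictly dominated by Right (it gives Row strictly more in every row), so Column never plays it.
On the remaining 2×2 (Middle, Bottom vs Center, Right):
Let Row play Middle with probability p. Expected payoff against Center: (-1)p + 4(1−p) = −5p + 4; against Right: 7p + (-12)(1−p) = 19p − 12.
Setting these equal: −5p + 4 = 19p − 12 ⇒ −24p = -16 ⇒ p = 2/3, and the value is (-5)·(2/3) + 4 = 2/3.
For Column: with q = P(Center), equating Middle's and Bottom's payoffs gives −8q + 7 = 16q − 12 ⇒ q = 19/24.

2/3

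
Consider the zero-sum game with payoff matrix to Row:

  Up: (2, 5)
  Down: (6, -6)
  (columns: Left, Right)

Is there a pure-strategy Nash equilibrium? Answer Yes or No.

No

Row minima: Up → 2, Down → -6; maximin = 2.
Column maxima: Left → 6, Right → 5; minimax = 5.
2 ≠ 5, so no pure-strategy equilibrium exists.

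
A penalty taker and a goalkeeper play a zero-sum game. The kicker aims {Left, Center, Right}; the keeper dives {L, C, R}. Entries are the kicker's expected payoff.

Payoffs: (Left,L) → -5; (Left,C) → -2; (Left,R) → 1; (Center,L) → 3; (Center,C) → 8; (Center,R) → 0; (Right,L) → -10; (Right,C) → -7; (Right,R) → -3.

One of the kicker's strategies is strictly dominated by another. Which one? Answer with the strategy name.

Left gives a strictly higher payoff than Right against every column: -5 > -10, -2 > -7, 1 > -3.
So Right is strictly dominated and the kicker never plays it.

Right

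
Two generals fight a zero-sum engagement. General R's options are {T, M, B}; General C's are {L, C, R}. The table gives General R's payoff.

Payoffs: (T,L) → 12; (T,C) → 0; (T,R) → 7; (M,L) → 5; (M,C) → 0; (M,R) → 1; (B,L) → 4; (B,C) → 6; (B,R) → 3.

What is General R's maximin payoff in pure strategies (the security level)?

3

Row minima: T → 0, M → 0, B → 3.
The best of these is 3.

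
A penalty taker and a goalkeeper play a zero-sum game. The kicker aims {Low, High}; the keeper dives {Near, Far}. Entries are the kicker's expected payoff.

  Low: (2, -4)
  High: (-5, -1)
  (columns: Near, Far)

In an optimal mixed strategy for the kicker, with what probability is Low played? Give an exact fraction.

Row minima: Low → -4, High → -5; maximin = -4.
Column maxima: Near → 2, Far → -1; minimax = -1.
-4 ≠ -1, so there is no saddle point; optimal play is mixed.
Let the kicker play Low with probability p. Expected payoff against Near: 2p + (-5)(1−p) = 7p − 5; against Far: (-4)p + (-1)(1−p) = −3p − 1.
Setting these equal: 7p − 5 = −3p − 1 ⇒ 10p = 4 ⇒ p = 2/5, and the value is (7)·(2/5) − 5 = -11/5.
For the keeper: with q = P(Near), equating Low's and High's payoffs gives 6q − 4 = −4q − 1 ⇒ q = 3/10.

2/5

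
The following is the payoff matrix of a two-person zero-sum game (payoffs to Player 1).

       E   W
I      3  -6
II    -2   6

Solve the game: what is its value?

6/17

Row minima: I → -6, II → -2; maximin = -2.
Column maxima: E → 3, W → 6; minimax = 3.
-2 ≠ 3, so there is no saddle point; optimal play is mixed.
Let Player 1 play I with probability p. Expected payoff against E: 3p + (-2)(1−p) = 5p − 2; against W: (-6)p + 6(1−p) = −12p + 6.
Setting these equal: 5p − 2 = −12p + 6 ⇒ 17p = 8 ⇒ p = 8/17, and the value is (5)·(8/17) − 2 = 6/17.
For Player 2: with q = P(E), equating I's and II's payoffs gives 9q − 6 = −8q + 6 ⇒ q = 12/17.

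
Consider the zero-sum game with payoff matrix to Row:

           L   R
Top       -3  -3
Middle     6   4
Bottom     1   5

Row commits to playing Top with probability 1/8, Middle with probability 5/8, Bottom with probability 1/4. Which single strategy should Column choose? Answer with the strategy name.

If Column plays L, Row's expected payoff is (1/8)·(-3) + (5/8)·6 + (1/4)·1 = 29/8.
If Column plays R, Row's expected payoff is (1/8)·(-3) + (5/8)·4 + (1/4)·5 = 27/8.
Column minimizes Row's payoff; the smallest is 27/8, so the best response is R.

R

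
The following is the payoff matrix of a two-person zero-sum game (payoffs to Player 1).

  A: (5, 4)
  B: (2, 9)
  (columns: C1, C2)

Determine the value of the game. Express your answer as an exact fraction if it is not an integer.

37/8

Row minima: A → 4, B → 2; maximin = 4.
Column maxima: C1 → 5, C2 → 9; minimax = 5.
4 ≠ 5, so there is no saddle point; optimal play is mixed.
Let Player 1 play A with probability p. Expected payoff against C1: 5p + 2(1−p) = 3p + 2; against C2: 4p + 9(1−p) = −5p + 9.
Setting these equal: 3p + 2 = −5p + 9 ⇒ 8p = 7 ⇒ p = 7/8, and the value is (3)·(7/8) + 2 = 37/8.
For Player 2: with q = P(C1), equating A's and B's payoffs gives q + 4 = −7q + 9 ⇒ q = 5/8.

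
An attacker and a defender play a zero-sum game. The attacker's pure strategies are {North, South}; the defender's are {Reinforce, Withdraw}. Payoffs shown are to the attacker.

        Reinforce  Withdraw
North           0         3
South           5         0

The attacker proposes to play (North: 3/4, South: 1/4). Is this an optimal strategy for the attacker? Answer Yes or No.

No

Against Reinforce this mix gives (3/4)·0 + (1/4)·5 = 5/4.
Against Withdraw this mix gives (3/4)·3 + (1/4)·0 = 9/4.
The defender will play Reinforce, holding the attacker to 5/4. Shifting weight toward the row that does better against Reinforce would raise this floor (the equalizing mix achieves 15/8 against both Reinforce and Withdraw), so the proposed strategy is not optimal.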